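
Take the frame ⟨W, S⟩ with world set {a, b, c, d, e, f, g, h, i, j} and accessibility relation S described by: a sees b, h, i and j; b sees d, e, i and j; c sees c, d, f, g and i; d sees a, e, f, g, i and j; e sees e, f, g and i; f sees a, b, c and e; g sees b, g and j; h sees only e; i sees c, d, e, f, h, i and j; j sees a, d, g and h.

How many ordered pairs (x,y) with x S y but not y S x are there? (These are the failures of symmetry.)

Enumerating: (a,b), (a,h), (a,i), (b,d), (b,e), (b,i), (b,j), (c,d), (c,g), (d,a), (d,e), (d,f), … and 10 more.
Total: 22.

22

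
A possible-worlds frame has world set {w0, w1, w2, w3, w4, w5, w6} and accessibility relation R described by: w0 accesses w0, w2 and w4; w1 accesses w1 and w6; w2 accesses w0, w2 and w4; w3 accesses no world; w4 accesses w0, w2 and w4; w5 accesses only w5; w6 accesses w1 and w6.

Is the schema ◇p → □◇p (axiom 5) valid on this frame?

Yes

Axiom 5 corresponds to the accessibility relation being Euclidean.
Euclidean: yes — any two successors of a common world are R-related.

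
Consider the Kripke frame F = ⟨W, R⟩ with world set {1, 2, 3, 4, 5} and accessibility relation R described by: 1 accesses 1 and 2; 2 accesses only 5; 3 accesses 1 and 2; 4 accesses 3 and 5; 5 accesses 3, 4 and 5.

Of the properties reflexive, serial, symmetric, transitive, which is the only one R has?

Reflexive: no — 2 is not related to itself.
Serial: yes — every world has a successor (e.g. 1 R 1).
Symmetric: no — 1 R 2 but not 2 R 1.
Transitive: no — 1 R 2 and 2 R 5, but not 1 R 5.
Only serial holds.

serial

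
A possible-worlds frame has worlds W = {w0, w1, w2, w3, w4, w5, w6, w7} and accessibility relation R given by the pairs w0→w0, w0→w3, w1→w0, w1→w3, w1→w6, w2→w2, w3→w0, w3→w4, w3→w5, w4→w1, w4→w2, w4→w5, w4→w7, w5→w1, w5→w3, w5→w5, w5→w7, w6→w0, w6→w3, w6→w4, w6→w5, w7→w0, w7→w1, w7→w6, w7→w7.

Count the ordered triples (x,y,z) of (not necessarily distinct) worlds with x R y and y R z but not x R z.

35

Enumerating: (w0,w3,w4), (w0,w3,w5), (w1,w3,w4), (w1,w3,w5), (w1,w6,w4), (w1,w6,w5), (w3,w0,w3), (w3,w4,w1), (w3,w4,w2), (w3,w4,w7), (w3,w5,w1), (w3,w5,w3), … and 23 more.
Total: 35.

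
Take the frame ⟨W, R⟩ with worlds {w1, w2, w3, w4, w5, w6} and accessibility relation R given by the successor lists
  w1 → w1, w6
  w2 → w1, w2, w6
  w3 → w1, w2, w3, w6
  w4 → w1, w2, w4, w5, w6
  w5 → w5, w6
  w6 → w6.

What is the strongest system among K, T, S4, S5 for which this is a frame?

Reflexive (axiom T): yes — every world is R-related to itself.
Transitive (axiom 4): yes — every two-step R-path is closed by a direct edge.
Euclidean (axiom 5): no — w2 R w6 and w2 R w1, but not w6 R w1.
So F validates K, T, S4; S5 would additionally require R to be Euclidean. The strongest is S4.

S4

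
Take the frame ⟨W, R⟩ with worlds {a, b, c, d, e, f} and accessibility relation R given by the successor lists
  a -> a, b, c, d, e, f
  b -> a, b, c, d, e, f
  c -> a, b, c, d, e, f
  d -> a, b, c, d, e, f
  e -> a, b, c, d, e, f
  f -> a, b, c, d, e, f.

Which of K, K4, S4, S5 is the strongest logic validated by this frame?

Transitive (axiom 4): yes — every two-step R-path is closed by a direct edge.
Reflexive (axiom T): yes — every world is R-related to itself.
Euclidean (axiom 5): yes — any two successors of a common world are R-related.
So F validates K, K4, S4, S5. The strongest is S5.

S5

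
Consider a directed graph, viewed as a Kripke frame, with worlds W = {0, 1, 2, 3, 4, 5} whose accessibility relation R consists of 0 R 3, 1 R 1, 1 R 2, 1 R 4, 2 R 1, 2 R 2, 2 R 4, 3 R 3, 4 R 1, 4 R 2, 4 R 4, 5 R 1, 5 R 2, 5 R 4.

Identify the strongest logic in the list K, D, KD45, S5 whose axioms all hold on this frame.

KD45

Serial (axiom D): yes — every world has a successor (e.g. 0 R 3).
Euclidean (axiom 5): yes — any two successors of a common world are R-related.
Transitive (axiom 4): yes — every two-step R-path is closed by a direct edge.
Reflexive (axiom T): no — 0 is not related to itself.
So F validates K, D, KD45; S5 would additionally require R to be reflexive. The strongest is KD45.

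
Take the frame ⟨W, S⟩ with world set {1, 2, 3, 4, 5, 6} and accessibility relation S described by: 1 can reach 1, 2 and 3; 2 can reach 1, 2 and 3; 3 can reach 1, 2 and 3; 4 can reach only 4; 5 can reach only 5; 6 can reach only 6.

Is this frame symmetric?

Yes

Symmetric: yes — every pair in S has its reverse in S.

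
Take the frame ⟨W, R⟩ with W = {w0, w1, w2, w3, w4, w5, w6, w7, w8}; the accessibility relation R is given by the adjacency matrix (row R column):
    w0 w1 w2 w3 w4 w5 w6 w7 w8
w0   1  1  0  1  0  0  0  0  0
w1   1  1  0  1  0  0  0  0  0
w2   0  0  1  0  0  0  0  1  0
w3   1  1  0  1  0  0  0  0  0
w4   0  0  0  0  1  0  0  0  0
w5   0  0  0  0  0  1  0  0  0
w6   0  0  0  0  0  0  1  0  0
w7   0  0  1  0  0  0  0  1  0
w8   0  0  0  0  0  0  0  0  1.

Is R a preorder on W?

Reflexive: yes — every world is R-related to itself.
Transitive: yes — every two-step R-path is closed by a direct edge.
So R is a preorder.

Yes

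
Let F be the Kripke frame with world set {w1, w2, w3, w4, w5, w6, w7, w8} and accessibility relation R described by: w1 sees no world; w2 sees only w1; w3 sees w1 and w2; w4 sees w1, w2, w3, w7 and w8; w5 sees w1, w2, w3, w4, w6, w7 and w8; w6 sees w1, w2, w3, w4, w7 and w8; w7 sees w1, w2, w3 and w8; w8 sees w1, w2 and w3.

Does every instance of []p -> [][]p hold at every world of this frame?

The schema 4 characterises exactly the transitive frames.
Transitive: yes — every two-step R-path is closed by a direct edge.

Yes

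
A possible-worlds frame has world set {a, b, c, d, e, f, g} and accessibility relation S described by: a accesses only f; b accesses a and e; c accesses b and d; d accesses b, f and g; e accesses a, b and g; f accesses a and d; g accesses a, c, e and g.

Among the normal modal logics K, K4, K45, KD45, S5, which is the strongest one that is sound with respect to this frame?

K

Transitive (axiom 4): no — a S f and f S d, but not a S d.
Euclidean (axiom 5): no — b S a and b S e, but not a S e.
Serial (axiom D): yes — every world has a successor (e.g. a S f).
Reflexive (axiom T): no — a is not related to itself.
So F validates K; K4 would additionally require S to be transitive. The strongest is K.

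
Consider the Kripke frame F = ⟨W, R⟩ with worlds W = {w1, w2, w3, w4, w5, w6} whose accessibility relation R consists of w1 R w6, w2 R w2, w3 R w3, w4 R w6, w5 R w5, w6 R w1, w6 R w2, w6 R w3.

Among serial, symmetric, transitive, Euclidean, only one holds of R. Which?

Serial: yes — every world has a successor (e.g. w1 R w6).
Symmetric: no — w4 R w6 but not w6 R w4.
Transitive: no — w1 R w6 and w6 R w2, but not w1 R w2.
Euclidean: no — w6 R w1 and w6 R w2, but not w1 R w2.
Only serial holds.

serial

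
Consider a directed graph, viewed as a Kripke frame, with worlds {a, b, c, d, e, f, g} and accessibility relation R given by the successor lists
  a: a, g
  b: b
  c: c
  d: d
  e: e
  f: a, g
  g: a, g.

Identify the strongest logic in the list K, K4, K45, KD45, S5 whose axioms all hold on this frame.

KD45

Transitive (axiom 4): yes — every two-step R-path is closed by a direct edge.
Euclidean (axiom 5): yes — any two successors of a common world are R-related.
Serial (axiom D): yes — every world has a successor (e.g. a R a).
Reflexive (axiom T): no — f is not related to itself.
So F validates K, K4, K45, KD45; S5 would additionally require R to be reflexive. The strongest is KD45.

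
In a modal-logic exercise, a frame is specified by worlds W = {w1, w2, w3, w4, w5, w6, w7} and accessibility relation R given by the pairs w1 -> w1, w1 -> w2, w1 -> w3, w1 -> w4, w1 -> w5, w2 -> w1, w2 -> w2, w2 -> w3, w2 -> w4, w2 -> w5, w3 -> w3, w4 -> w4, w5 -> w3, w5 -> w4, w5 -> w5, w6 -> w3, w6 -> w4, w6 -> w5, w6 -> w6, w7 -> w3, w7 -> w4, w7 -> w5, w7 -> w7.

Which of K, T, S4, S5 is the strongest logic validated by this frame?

S4

Reflexive (axiom T): yes — every world is R-related to itself.
Transitive (axiom 4): yes — every two-step R-path is closed by a direct edge.
Euclidean (axiom 5): no — w1 R w3 and w1 R w2, but not w3 R w2.
So F validates K, T, S4; S5 would additionally require R to be Euclidean. The strongest is S4.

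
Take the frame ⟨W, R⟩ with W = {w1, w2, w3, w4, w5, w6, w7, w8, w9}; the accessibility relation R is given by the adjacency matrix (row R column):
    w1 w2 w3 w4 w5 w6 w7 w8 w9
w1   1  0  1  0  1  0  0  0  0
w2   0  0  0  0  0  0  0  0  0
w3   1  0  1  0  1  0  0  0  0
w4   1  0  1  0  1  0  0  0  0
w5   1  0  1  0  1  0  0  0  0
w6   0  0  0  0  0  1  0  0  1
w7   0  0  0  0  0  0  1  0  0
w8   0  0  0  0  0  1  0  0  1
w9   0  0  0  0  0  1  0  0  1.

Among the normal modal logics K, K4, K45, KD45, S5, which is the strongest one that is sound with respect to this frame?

K45

Transitive (axiom 4): yes — every two-step R-path is closed by a direct edge.
Euclidean (axiom 5): yes — any two successors of a common world are R-related.
Serial (axiom D): no — w2 has no R-successor.
Reflexive (axiom T): no — w2 is not related to itself.
So F validates K, K4, K45; KD45 would additionally require R to be serial. The strongest is K45.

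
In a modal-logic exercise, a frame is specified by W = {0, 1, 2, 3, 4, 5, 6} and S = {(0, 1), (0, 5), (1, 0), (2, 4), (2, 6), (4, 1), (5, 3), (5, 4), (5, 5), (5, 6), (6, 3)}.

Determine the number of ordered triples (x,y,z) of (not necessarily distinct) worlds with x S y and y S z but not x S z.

10

Enumerating: (0,1,0), (0,5,3), (0,5,4), (0,5,6), (1,0,1), (1,0,5), (2,4,1), (2,6,3), (4,1,0), (5,4,1).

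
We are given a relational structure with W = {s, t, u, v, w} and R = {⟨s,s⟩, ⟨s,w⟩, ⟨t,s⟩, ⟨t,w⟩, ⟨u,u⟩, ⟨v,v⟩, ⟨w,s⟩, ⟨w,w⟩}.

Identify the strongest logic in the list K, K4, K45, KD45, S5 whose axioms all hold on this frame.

Transitive (axiom 4): yes — every two-step R-path is closed by a direct edge.
Euclidean (axiom 5): yes — any two successors of a common world are R-related.
Serial (axiom D): yes — every world has a successor (e.g. s R s).
Reflexive (axiom T): no — t is not related to itself.
So F validates K, K4, K45, KD45; S5 would additionally require R to be reflexive. The strongest is KD45.

KD45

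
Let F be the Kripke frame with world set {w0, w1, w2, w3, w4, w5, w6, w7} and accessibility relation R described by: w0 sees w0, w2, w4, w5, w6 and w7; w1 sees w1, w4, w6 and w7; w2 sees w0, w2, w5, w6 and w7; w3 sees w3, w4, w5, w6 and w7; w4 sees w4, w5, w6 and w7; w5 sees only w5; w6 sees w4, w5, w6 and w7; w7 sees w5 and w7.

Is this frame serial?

Yes

Serial: yes — every world has a successor (e.g. w0 R w0).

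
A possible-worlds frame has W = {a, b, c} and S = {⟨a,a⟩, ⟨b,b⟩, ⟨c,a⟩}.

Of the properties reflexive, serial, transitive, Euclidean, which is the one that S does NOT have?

Reflexive: no — c is not related to itself.
Serial: yes — every world has a successor (e.g. a S a).
Transitive: yes — every two-step S-path is closed by a direct edge.
Euclidean: yes — any two successors of a common world are S-related.
Only reflexive fails.

reflexive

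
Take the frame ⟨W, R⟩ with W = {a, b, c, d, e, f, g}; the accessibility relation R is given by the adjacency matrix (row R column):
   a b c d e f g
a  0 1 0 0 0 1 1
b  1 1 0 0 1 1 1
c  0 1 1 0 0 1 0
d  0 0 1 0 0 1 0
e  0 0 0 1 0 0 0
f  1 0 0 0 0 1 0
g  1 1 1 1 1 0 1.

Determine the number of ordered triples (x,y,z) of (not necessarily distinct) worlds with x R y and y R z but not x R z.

24

Enumerating: (a,b,a), (a,b,e), (a,f,a), (a,g,a), (a,g,c), (a,g,d), (a,g,e), (b,e,d), (b,g,c), (b,g,d), (c,b,a), (c,b,e), … and 12 more.
Total: 24.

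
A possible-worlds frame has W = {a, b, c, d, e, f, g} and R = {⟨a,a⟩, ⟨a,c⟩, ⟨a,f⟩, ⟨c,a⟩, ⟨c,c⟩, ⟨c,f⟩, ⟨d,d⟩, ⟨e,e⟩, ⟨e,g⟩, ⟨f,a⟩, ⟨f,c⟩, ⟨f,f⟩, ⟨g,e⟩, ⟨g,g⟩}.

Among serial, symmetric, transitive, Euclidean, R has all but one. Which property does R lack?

Serial: no — b has no R-successor.
Symmetric: yes — every pair in R has its reverse in R.
Transitive: yes — every two-step R-path is closed by a direct edge.
Euclidean: yes — any two successors of a common world are R-related.
Only serial fails.

serial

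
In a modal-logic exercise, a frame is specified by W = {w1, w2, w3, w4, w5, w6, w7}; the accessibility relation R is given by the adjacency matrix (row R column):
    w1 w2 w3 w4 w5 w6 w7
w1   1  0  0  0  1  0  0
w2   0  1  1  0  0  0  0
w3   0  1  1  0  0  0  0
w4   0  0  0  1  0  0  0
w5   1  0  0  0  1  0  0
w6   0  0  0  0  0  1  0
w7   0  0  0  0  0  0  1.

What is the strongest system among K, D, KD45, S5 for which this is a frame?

Serial (axiom D): yes — every world has a successor (e.g. w1 R w1).
Euclidean (axiom 5): yes — any two successors of a common world are R-related.
Transitive (axiom 4): yes — every two-step R-path is closed by a direct edge.
Reflexive (axiom T): yes — every world is R-related to itself.
So F validates K, D, KD45, S5. The strongest is S5.

S5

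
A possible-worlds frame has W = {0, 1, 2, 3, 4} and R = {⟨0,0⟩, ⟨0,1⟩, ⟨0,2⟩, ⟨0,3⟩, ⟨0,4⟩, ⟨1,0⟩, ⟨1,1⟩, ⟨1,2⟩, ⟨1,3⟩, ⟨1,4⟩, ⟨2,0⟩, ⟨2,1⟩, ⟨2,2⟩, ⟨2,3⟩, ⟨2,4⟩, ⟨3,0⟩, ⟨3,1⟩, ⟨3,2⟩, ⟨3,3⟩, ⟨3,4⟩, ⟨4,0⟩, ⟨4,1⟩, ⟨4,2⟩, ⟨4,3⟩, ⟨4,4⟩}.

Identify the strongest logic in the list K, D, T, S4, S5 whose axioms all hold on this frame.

Serial (axiom D): yes — every world has a successor (e.g. 0 R 0).
Reflexive (axiom T): yes — every world is R-related to itself.
Transitive (axiom 4): yes — every two-step R-path is closed by a direct edge.
Euclidean (axiom 5): yes — any two successors of a common world are R-related.
So F validates K, D, T, S4, S5. The strongest is S5.

S5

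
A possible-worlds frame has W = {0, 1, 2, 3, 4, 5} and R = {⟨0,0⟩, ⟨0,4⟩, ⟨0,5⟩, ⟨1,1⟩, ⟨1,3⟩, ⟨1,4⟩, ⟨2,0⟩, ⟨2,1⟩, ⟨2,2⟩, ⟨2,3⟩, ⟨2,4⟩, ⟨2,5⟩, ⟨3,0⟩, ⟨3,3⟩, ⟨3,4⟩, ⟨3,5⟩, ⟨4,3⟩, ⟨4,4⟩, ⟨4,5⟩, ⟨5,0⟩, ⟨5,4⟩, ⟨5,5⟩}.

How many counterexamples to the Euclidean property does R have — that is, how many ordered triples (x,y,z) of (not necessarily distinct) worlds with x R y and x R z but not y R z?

Enumerating: (0,4,0), (1,3,1), (1,4,1), (2,0,1), (2,0,2), (2,0,3), (2,1,0), (2,1,2), (2,1,5), (2,3,1), (2,3,2), (2,4,0), … and 10 more.
Total: 22.

22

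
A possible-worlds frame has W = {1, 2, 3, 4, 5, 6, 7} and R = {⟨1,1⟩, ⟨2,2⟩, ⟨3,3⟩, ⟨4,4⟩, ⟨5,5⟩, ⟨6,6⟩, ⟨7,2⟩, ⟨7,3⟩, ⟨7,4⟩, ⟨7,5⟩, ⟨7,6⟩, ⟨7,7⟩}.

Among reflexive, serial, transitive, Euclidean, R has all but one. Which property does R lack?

Euclidean

Reflexive: yes — every world is R-related to itself.
Serial: yes — every world has a successor (e.g. 1 R 1).
Transitive: yes — every two-step R-path is closed by a direct edge.
Euclidean: no — 7 R 2 and 7 R 3, but not 2 R 3.
Only Euclidean fails.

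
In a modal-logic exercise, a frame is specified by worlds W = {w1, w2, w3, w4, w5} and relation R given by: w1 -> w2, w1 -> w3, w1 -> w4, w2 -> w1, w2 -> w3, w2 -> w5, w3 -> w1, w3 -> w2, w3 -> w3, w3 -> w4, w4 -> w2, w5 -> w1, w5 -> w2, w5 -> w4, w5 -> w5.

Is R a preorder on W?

No

Reflexive: no — w1 is not related to itself.
Transitive: no — w1 R w2 and w2 R w5, but not w1 R w5.
So R is not a preorder.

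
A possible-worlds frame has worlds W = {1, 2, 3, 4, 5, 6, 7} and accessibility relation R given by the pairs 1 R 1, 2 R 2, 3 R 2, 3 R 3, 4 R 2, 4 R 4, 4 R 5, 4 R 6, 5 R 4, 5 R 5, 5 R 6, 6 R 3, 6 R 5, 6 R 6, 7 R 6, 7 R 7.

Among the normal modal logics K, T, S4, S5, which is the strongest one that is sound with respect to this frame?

T

Reflexive (axiom T): yes — every world is R-related to itself.
Transitive (axiom 4): no — 4 R 6 and 6 R 3, but not 4 R 3.
Euclidean (axiom 5): no — 4 R 2 and 4 R 5, but not 2 R 5.
So F validates K, T; S4 would additionally require R to be transitive. The strongest is T.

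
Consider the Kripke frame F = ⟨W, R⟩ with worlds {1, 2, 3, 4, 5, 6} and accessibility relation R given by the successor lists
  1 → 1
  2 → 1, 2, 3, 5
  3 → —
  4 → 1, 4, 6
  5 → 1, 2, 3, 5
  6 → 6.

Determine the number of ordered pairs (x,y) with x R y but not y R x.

6

Enumerating: (2,1), (2,3), (4,1), (4,6), (5,1), (5,3).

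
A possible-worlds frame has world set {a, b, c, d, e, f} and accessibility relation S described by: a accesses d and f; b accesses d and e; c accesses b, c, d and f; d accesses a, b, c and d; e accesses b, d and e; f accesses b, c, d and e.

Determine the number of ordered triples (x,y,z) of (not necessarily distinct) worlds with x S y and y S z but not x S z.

20

Enumerating: (a,d,a), (a,d,b), (a,d,c), (a,f,b), (a,f,c), (a,f,e), (b,d,a), (b,d,b), (b,d,c), (b,e,b), (c,b,e), (c,d,a), … and 8 more.
Total: 20.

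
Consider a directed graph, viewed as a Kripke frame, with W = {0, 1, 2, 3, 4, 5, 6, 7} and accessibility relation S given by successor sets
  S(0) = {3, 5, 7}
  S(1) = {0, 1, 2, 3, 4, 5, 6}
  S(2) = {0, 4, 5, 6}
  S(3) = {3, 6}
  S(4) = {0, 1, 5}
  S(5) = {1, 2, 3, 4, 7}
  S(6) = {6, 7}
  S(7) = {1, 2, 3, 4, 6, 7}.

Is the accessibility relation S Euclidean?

Euclidean: no — 0 S 3 and 0 S 5, but not 3 S 5.

No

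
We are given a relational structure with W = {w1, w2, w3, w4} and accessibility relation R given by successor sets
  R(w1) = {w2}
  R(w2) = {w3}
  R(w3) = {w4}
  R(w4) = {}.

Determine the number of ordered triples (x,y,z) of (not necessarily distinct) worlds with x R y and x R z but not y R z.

Enumerating: (w1,w2,w2), (w2,w3,w3), (w3,w4,w4).

3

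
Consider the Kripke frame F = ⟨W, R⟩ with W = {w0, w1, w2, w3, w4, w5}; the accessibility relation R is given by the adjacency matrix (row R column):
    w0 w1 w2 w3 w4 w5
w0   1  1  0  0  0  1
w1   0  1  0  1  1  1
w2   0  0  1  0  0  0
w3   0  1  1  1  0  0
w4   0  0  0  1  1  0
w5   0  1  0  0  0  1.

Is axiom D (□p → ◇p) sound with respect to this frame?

Yes

Axiom D corresponds to the accessibility relation being serial.
Serial: yes — every world has a successor (e.g. w0 R w0).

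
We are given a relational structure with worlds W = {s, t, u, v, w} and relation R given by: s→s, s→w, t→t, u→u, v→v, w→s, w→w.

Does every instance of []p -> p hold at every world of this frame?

Yes

The schema T characterises exactly the reflexive frames.
Reflexive: yes — every world is R-related to itself.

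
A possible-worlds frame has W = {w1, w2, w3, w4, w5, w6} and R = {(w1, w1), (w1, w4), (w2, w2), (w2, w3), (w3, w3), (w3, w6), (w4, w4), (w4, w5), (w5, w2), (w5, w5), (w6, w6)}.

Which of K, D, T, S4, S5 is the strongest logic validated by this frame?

Serial (axiom D): yes — every world has a successor (e.g. w1 R w1).
Reflexive (axiom T): yes — every world is R-related to itself.
Transitive (axiom 4): no — w1 R w4 and w4 R w5, but not w1 R w5.
Euclidean (axiom 5): no — w1 R w4 and w1 R w1, but not w4 R w1.
So F validates K, D, T; S4 would additionally require R to be transitive. The strongest is T.

T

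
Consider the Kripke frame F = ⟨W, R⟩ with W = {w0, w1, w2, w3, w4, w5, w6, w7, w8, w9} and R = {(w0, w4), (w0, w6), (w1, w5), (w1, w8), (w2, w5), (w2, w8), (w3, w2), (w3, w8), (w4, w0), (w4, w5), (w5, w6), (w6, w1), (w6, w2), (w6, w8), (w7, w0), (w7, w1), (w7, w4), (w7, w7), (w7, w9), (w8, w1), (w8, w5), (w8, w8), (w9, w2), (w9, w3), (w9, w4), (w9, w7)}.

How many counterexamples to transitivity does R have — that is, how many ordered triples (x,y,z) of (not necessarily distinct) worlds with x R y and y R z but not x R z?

Enumerating: (w0,w4,w0), (w0,w4,w5), (w0,w6,w1), (w0,w6,w2), (w0,w6,w8), (w1,w5,w6), (w1,w8,w1), (w2,w5,w6), (w2,w8,w1), (w3,w2,w5), (w3,w8,w1), (w3,w8,w5), … and 24 more.
Total: 36.

36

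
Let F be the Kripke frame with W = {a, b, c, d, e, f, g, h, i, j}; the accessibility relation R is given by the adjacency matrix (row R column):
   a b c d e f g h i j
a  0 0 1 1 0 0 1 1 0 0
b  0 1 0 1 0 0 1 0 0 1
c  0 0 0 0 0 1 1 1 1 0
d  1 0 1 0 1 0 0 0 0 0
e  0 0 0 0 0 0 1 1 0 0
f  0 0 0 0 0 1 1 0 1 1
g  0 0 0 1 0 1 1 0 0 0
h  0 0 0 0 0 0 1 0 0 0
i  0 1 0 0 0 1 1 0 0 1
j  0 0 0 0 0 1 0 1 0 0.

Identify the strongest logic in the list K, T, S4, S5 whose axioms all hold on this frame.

K

Reflexive (axiom T): no — a is not related to itself.
Transitive (axiom 4): no — a R c and c R f, but not a R f.
Euclidean (axiom 5): no — a R c and a R d, but not c R d.
So F validates K; T would additionally require R to be reflexive. The strongest is K.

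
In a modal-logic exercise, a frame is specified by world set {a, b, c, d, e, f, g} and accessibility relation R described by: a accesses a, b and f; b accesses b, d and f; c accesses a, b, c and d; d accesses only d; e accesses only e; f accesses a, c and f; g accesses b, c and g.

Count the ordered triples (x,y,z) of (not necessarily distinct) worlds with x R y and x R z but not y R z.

18

Enumerating: (a,b,a), (a,f,b), (b,d,b), (b,d,f), (b,f,b), (b,f,d), (c,a,c), (c,a,d), (c,b,a), (c,b,c), (c,d,a), (c,d,b), (c,d,c), (f,a,c), (f,c,f), (g,b,c), (g,b,g), (g,c,g).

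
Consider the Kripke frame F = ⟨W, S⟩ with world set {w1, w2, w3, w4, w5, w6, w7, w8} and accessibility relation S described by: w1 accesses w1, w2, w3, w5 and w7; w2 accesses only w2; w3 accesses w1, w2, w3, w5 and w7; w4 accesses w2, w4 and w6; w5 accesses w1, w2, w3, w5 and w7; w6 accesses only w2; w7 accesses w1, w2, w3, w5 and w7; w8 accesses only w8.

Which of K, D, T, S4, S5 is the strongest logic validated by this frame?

Serial (axiom D): yes — every world has a successor (e.g. w1 S w1).
Reflexive (axiom T): no — w6 is not related to itself.
Transitive (axiom 4): yes — every two-step S-path is closed by a direct edge.
Euclidean (axiom 5): no — w1 S w2 and w1 S w3, but not w2 S w3.
So F validates K, D; T would additionally require S to be reflexive. The strongest is D.

D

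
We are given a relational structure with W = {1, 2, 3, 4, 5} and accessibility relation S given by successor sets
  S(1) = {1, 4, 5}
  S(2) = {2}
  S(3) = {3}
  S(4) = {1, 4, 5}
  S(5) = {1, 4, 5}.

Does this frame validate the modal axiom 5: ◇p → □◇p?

Axiom 5 corresponds to the accessibility relation being Euclidean.
Euclidean: yes — any two successors of a common world are S-related.

Yes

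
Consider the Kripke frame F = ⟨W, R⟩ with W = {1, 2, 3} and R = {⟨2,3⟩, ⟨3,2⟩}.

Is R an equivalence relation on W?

Reflexive: no — 1 is not related to itself.
Symmetric: yes — every pair in R has its reverse in R.
Transitive: no — 2 R 3 and 3 R 2, but not 2 R 2.
So R is not an equivalence relation.

No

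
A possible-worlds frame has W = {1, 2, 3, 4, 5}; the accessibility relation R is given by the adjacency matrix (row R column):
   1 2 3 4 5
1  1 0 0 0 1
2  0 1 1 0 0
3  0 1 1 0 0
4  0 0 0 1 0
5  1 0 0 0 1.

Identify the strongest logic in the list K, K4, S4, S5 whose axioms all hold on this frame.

Transitive (axiom 4): yes — every two-step R-path is closed by a direct edge.
Reflexive (axiom T): yes — every world is R-related to itself.
Euclidean (axiom 5): yes — any two successors of a common world are R-related.
So F validates K, K4, S4, S5. The strongest is S5.

S5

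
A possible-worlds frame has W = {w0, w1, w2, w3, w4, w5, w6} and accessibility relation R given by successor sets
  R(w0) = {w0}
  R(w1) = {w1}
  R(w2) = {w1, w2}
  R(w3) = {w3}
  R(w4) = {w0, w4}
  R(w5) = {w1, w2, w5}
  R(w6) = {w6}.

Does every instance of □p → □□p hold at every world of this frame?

Yes

By correspondence theory, 4 is valid on a frame iff R is transitive.
Transitive: yes — every two-step R-path is closed by a direct edge.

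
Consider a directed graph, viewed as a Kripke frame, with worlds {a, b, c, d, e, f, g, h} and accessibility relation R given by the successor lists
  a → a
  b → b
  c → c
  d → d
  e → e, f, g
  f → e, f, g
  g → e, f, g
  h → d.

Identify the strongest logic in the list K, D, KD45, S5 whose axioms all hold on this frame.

Serial (axiom D): yes — every world has a successor (e.g. a R a).
Euclidean (axiom 5): yes — any two successors of a common world are R-related.
Transitive (axiom 4): yes — every two-step R-path is closed by a direct edge.
Reflexive (axiom T): no — h is not related to itself.
So F validates K, D, KD45; S5 would additionally require R to be reflexive. The strongest is KD45.

KD45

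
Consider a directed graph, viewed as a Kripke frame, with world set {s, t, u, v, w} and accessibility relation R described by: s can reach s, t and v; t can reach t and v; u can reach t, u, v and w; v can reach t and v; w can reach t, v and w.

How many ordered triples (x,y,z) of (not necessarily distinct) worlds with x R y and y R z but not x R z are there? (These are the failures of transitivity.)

0

R is transitive; there are no such tuples.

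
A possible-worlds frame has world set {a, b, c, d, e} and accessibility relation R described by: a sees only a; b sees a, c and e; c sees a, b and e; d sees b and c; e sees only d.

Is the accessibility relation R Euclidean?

No

Euclidean: no — b R a and b R c, but not a R c.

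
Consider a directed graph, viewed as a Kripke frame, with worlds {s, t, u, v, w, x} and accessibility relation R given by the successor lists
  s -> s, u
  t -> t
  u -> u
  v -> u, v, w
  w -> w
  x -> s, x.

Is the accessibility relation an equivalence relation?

Reflexive: yes — every world is R-related to itself.
Symmetric: no — s R u but not u R s.
Transitive: no — x R s and s R u, but not x R u.
So R is not an equivalence relation.

No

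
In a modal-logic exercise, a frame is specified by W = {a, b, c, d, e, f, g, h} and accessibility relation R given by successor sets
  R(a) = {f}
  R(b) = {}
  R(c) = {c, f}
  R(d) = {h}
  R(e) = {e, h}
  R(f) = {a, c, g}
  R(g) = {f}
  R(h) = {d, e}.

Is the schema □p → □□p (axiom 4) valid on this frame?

No

The schema 4 characterises exactly the transitive frames.
Transitive: no — a R f and f R c, but not a R c.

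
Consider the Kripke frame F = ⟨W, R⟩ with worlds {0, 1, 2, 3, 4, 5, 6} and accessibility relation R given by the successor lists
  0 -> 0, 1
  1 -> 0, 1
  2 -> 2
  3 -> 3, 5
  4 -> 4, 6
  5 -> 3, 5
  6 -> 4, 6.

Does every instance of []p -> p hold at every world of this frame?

By correspondence theory, T is valid on a frame iff R is reflexive.
Reflexive: yes — every world is R-related to itself.

Yes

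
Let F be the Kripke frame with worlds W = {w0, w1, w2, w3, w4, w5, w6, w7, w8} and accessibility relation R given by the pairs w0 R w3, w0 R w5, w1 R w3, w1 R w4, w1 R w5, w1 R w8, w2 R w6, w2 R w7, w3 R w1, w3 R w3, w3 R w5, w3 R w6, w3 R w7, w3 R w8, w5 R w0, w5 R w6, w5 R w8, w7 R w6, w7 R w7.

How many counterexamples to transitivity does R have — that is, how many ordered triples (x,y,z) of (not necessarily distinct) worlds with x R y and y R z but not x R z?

16

Enumerating: (w0,w3,w1), (w0,w3,w6), (w0,w3,w7), (w0,w3,w8), (w0,w5,w0), (w0,w5,w6), (w0,w5,w8), (w1,w3,w1), (w1,w3,w6), (w1,w3,w7), (w1,w5,w0), (w1,w5,w6), (w3,w1,w4), (w3,w5,w0), (w5,w0,w3), (w5,w0,w5).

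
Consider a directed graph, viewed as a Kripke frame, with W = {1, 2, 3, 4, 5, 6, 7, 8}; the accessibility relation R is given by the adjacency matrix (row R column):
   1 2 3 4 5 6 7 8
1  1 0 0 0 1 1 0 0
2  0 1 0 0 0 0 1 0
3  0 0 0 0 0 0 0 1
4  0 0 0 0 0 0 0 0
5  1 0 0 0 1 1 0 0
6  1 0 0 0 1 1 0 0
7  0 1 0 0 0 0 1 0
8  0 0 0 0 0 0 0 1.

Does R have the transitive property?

Transitive: yes — every two-step R-path is closed by a direct edge.

Yes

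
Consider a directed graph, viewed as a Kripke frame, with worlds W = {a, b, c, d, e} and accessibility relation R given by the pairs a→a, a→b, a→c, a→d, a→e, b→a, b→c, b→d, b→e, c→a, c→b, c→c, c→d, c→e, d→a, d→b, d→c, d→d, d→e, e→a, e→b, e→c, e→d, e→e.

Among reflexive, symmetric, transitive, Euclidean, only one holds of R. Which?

symmetric

Reflexive: no — b is not related to itself.
Symmetric: yes — every pair in R has its reverse in R.
Transitive: no — b R a and a R b, but not b R b.
Euclidean: no — a R b and a R b, but not b R b.
Only symmetric holds.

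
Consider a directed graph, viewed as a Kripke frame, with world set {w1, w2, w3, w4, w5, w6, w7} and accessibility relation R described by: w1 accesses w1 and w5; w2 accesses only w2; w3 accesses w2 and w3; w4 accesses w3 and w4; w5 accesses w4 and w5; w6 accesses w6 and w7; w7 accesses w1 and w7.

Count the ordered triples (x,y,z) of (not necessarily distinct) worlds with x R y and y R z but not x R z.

5

Enumerating: (w1,w5,w4), (w4,w3,w2), (w5,w4,w3), (w6,w7,w1), (w7,w1,w5).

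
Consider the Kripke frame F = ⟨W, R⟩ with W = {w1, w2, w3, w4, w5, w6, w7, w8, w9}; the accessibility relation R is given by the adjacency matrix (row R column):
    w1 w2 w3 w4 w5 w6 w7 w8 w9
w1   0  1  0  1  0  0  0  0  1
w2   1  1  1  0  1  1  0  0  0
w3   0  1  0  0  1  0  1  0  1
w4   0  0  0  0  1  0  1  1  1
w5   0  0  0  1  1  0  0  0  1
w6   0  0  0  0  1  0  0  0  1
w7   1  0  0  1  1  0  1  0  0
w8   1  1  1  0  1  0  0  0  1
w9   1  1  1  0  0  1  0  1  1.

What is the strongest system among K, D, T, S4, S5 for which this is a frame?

Serial (axiom D): yes — every world has a successor (e.g. w1 R w2).
Reflexive (axiom T): no — w1 is not related to itself.
Transitive (axiom 4): no — w1 R w2 and w2 R w3, but not w1 R w3.
Euclidean (axiom 5): no — w1 R w2 and w1 R w4, but not w2 R w4.
So F validates K, D; T would additionally require R to be reflexive. The strongest is D.

D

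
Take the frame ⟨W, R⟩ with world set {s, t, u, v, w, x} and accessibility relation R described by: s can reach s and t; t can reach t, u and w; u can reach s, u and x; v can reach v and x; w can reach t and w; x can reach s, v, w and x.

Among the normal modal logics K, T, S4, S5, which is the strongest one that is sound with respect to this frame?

Reflexive (axiom T): yes — every world is R-related to itself.
Transitive (axiom 4): no — s R t and t R u, but not s R u.
Euclidean (axiom 5): no — t R u and t R w, but not u R w.
So F validates K, T; S4 would additionally require R to be transitive. The strongest is T.

T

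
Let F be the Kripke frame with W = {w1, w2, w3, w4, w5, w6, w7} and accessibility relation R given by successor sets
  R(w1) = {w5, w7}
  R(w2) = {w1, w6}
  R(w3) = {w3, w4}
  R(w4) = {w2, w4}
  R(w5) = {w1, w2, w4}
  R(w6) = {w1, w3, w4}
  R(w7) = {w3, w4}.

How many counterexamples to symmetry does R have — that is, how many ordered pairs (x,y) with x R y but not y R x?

Enumerating: (w1,w7), (w2,w1), (w2,w6), (w3,w4), (w4,w2), (w5,w2), (w5,w4), (w6,w1), (w6,w3), (w6,w4), (w7,w3), (w7,w4).

12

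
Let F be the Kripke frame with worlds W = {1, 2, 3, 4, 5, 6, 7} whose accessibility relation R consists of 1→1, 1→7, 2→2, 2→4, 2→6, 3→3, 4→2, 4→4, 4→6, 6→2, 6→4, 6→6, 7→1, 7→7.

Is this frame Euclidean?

Euclidean: yes — any two successors of a common world are R-related.

Yes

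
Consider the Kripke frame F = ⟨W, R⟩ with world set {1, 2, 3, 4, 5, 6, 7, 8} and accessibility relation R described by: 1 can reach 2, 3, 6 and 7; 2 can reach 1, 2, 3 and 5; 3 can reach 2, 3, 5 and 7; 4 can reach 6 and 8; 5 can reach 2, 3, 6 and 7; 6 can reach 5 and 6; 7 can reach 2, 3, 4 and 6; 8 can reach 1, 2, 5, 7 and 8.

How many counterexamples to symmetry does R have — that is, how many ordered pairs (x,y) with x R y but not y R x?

Enumerating: (1,3), (1,6), (1,7), (4,6), (4,8), (5,7), (7,2), (7,4), (7,6), (8,1), (8,2), (8,5), (8,7).

13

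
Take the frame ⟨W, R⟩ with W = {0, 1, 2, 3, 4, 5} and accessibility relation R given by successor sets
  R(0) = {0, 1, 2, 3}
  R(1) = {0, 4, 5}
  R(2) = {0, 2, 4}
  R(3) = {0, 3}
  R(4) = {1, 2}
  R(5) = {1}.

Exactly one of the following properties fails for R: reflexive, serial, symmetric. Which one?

reflexive

Reflexive: no — 1 is not related to itself.
Serial: yes — every world has a successor (e.g. 0 R 0).
Symmetric: yes — every pair in R has its reverse in R.
Only reflexive fails.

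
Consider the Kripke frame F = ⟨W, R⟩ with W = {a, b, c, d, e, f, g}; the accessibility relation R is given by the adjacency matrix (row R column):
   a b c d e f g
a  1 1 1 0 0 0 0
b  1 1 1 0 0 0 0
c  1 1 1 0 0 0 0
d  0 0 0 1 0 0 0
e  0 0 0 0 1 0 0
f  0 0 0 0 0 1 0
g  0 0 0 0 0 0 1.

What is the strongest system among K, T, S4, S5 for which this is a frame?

S5

Reflexive (axiom T): yes — every world is R-related to itself.
Transitive (axiom 4): yes — every two-step R-path is closed by a direct edge.
Euclidean (axiom 5): yes — any two successors of a common world are R-related.
So F validates K, T, S4, S5. The strongest is S5.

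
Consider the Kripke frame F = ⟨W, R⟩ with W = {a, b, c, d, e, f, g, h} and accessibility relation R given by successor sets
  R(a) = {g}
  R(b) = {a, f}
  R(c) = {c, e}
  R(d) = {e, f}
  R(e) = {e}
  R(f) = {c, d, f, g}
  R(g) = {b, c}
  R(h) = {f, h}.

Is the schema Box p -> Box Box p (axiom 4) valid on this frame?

No

Axiom 4 corresponds to the accessibility relation being transitive.
Transitive: no — a R g and g R b, but not a R b.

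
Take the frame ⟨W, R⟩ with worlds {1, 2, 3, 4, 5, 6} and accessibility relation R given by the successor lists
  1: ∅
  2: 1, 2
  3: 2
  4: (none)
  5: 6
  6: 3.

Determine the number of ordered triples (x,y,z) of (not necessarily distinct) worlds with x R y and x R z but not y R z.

4

Enumerating: (2,1,1), (2,1,2), (5,6,6), (6,3,3).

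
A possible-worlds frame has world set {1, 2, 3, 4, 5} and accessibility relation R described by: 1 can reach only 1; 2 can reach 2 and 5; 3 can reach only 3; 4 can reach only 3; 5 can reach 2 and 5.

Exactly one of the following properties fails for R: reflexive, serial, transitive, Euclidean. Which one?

Reflexive: no — 4 is not related to itself.
Serial: yes — every world has a successor (e.g. 1 R 1).
Transitive: yes — every two-step R-path is closed by a direct edge.
Euclidean: yes — any two successors of a common world are R-related.
Only reflexive fails.

reflexive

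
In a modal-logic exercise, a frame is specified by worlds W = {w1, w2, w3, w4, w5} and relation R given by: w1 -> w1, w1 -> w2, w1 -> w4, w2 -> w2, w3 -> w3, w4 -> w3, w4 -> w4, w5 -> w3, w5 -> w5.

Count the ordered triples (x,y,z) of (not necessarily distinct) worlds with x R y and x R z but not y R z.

Enumerating: (w1,w2,w1), (w1,w2,w4), (w1,w4,w1), (w1,w4,w2), (w4,w3,w4), (w5,w3,w5).

6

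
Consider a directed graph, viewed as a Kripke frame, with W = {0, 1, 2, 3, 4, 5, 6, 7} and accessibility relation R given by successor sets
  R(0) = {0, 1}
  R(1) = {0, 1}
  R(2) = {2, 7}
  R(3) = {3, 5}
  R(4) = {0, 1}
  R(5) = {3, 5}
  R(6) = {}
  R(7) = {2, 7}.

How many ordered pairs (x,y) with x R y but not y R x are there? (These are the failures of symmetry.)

2

Enumerating: (4,0), (4,1).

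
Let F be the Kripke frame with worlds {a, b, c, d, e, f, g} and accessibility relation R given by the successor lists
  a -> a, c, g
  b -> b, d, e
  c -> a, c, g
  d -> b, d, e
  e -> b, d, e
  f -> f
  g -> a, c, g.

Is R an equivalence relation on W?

Yes

Reflexive: yes — every world is R-related to itself.
Symmetric: yes — every pair in R has its reverse in R.
Transitive: yes — every two-step R-path is closed by a direct edge.
So R is an equivalence relation.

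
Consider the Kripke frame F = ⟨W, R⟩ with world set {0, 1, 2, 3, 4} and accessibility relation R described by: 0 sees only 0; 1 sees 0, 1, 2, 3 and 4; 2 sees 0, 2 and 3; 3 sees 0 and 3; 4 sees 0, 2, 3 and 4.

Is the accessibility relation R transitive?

Yes

Transitive: yes — every two-step R-path is closed by a direct edge.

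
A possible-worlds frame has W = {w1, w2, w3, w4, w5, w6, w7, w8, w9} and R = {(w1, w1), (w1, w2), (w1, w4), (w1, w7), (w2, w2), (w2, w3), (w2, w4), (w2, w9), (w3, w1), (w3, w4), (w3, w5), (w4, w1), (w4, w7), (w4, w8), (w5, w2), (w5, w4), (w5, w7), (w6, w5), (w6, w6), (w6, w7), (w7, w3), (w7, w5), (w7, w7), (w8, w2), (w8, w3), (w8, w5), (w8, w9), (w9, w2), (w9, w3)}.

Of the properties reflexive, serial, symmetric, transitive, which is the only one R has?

serial

Reflexive: no — w3 is not related to itself.
Serial: yes — every world has a successor (e.g. w1 R w1).
Symmetric: no — w1 R w2 but not w2 R w1.
Transitive: no — w1 R w2 and w2 R w3, but not w1 R w3.
Only serial holds.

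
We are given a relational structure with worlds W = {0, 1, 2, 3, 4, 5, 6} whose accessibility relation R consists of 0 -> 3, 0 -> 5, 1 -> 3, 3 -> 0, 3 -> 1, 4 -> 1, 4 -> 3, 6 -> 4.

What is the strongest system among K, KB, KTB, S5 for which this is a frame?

K

Symmetric (axiom B): no — 0 R 5 but not 5 R 0.
Reflexive (axiom T): no — 0 is not related to itself.
Euclidean (axiom 5): no — 0 R 3 and 0 R 5, but not 3 R 5.
So F validates K; KB would additionally require R to be symmetric. The strongest is K.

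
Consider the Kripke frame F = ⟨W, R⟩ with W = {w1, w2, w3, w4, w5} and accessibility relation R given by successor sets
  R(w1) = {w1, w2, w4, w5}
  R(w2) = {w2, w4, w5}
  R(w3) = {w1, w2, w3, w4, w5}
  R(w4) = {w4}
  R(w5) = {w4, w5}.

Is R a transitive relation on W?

Transitive: yes — every two-step R-path is closed by a direct edge.

Yes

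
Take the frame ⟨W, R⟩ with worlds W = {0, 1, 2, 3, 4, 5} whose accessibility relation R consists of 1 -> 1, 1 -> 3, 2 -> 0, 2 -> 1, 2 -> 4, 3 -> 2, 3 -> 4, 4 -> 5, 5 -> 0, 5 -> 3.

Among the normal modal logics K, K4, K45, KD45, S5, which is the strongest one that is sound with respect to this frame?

K

Transitive (axiom 4): no — 1 R 3 and 3 R 2, but not 1 R 2.
Euclidean (axiom 5): no — 2 R 0 and 2 R 1, but not 0 R 1.
Serial (axiom D): no — 0 has no R-successor.
Reflexive (axiom T): no — 0 is not related to itself.
So F validates K; K4 would additionally require R to be transitive. The strongest is K.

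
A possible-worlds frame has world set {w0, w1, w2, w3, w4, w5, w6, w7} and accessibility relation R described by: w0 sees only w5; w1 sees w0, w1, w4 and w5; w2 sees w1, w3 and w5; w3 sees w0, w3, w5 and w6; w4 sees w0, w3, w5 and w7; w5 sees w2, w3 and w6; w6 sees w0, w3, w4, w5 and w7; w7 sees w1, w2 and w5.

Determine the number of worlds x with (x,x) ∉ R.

Enumerating: w0, w2, w4, w5, w6, w7.

6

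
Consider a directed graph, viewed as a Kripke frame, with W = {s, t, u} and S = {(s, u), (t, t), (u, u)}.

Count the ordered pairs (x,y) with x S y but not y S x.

Enumerating: (s,u).

1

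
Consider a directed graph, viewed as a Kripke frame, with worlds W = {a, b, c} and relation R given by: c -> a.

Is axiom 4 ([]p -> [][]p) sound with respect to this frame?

Yes

Axiom 4 corresponds to the accessibility relation being transitive.
Transitive: yes — every two-step R-path is closed by a direct edge.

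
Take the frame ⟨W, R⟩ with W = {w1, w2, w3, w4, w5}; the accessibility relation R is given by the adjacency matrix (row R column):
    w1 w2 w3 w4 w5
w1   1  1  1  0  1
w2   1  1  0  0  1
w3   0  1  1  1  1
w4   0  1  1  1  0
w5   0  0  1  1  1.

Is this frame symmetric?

No

Symmetric: no — w1 R w3 but not w3 R w1.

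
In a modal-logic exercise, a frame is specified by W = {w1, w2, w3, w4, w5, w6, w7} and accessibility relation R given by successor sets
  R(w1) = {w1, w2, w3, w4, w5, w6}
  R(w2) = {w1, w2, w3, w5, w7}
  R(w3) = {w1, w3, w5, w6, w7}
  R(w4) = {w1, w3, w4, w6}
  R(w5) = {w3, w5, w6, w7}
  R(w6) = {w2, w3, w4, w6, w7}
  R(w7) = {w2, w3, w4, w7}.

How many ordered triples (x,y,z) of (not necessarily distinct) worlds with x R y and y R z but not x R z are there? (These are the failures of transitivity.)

38

Enumerating: (w1,w2,w7), (w1,w3,w7), (w1,w5,w7), (w1,w6,w7), (w2,w1,w4), (w2,w1,w6), (w2,w3,w6), (w2,w5,w6), (w2,w7,w4), (w3,w1,w2), (w3,w1,w4), (w3,w6,w2), … and 26 more.
Total: 38.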